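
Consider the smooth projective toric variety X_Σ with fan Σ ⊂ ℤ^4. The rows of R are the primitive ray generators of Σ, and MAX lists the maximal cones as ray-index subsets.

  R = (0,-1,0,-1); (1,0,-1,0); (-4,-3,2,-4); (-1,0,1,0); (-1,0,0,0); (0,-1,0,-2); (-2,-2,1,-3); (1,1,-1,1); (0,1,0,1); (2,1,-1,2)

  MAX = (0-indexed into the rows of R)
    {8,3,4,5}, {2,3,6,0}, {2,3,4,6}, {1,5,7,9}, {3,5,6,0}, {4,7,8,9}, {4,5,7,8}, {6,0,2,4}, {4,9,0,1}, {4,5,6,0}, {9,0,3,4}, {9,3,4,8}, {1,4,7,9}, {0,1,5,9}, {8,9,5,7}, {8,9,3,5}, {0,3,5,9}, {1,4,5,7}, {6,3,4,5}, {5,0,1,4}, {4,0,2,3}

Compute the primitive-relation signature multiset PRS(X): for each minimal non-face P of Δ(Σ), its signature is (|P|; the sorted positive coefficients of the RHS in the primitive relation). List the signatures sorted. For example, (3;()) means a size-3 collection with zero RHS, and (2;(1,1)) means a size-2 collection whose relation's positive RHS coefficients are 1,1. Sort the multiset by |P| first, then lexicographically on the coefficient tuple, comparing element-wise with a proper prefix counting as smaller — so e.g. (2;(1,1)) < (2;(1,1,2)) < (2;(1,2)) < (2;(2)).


Primitive collections (17):

  P={0,8}:  v_{0} + v_{8} = 0  ⟹  sig = (2;())
  P={1,3}:  v_{1} + v_{3} = 0  ⟹  sig = (2;())
  P={0,7}:  v_{0} + v_{7} = v_{1}  ⟹  sig = (2;(1))
  P={1,8}:  v_{1} + v_{8} = v_{7}  ⟹  sig = (2;(1))
  P={3,7}:  v_{3} + v_{7} = v_{8}  ⟹  sig = (2;(1))
  P={6,9}:  v_{6} + v_{9} = v_{0}  ⟹  sig = (2;(1))
  P={2,7}:  v_{2} + v_{7} = v_{4} + v_{6}  ⟹  sig = (2;(1,1))
  P={6,7}:  v_{6} + v_{7} = v_{4} + v_{5}  ⟹  sig = (2;(1,1))
  P={1,2}:  v_{1} + v_{2} = v_{0} + v_{4} + v_{6}  ⟹  sig = (2;(1,1,1))
  P={1,6}:  v_{1} + v_{6} = v_{0} + v_{4} + v_{5}  ⟹  sig = (2;(1,1,1))
  P={2,8}:  v_{2} + v_{8} = v_{3} + v_{4} + v_{6}  ⟹  sig = (2;(1,1,1))
  P={6,8}:  v_{6} + v_{8} = v_{3} + v_{4} + v_{5}  ⟹  sig = (2;(1,1,1))
  P={2,9}:  v_{2} + v_{9} = 2·v_{0} + v_{3} + v_{4}  ⟹  sig = (2;(1,1,2))
  P={2,5}:  v_{2} + v_{5} = 2·v_{6}  ⟹  sig = (2;(2))
  P={4,5,9}:  v_{4} + v_{5} + v_{9} = v_{1}  ⟹  sig = (3;(1))
  P={0,3,4,5}:  v_{0} + v_{3} + v_{4} + v_{5} = v_{6}  ⟹  sig = (4;(1))
  P={0,3,4,6}:  v_{0} + v_{3} + v_{4} + v_{6} = v_{2}  ⟹  sig = (4;(1))

so the primitive-relation signature multiset is
{ (2;()) ×2,  (2;(1)) ×4,  (2;(1,1)) ×2,  (2;(1,1,1)) ×4,  (2;(1,1,2)),  (2;(2)),  (3;(1)),  (4;(1)) ×2 }


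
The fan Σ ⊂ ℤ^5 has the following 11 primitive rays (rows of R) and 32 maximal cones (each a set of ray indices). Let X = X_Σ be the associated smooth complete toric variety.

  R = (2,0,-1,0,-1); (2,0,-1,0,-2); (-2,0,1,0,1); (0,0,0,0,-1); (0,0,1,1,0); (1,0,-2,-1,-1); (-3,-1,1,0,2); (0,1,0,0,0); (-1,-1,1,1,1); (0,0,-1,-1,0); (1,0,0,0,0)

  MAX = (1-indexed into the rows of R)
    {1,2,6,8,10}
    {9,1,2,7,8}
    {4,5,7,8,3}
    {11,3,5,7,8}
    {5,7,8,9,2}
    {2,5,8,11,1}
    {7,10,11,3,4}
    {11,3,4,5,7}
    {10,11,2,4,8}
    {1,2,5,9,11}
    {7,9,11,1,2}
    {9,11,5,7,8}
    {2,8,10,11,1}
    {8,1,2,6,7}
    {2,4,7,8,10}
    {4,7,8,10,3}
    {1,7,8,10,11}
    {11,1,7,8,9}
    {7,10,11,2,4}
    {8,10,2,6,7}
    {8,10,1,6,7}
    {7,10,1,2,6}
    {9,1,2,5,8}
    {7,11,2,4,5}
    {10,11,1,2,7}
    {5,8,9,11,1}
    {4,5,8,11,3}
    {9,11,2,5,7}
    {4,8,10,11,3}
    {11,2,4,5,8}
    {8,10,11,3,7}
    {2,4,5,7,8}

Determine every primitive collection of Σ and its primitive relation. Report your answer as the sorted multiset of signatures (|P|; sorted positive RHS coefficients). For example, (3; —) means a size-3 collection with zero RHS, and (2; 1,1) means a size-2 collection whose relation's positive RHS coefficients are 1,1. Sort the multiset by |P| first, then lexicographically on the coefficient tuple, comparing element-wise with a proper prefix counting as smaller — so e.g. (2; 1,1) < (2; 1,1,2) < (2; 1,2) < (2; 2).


Σ has 17 primitive collections:

  P={1,3}:  v_{1} + v_{3} = 0  →  sig = (2; —)
  P={5,10}:  v_{5} + v_{10} = 0  →  sig = (2; —)
  P={1,4}:  v_{1} + v_{4} = v_{2}  →  sig = (2; 1)
  P={2,3}:  v_{2} + v_{3} = v_{4}  →  sig = (2; 1)
  P={3,9}:  v_{3} + v_{9} = v_{5} + v_{7}  →  sig = (2; 1,1)
  P={6,11}:  v_{6} + v_{11} = v_{1} + v_{10}  →  sig = (2; 1,1)
  P={9,10}:  v_{9} + v_{10} = v_{1} + v_{7}  →  sig = (2; 1,1)
  P={4,9}:  v_{4} + v_{9} = v_{2} + v_{5} + v_{7}  →  sig = (2; 1,1,1)
  P={3,6}:  v_{3} + v_{6} = v_{2} + v_{7} + v_{8} + v_{10}  →  sig = (2; 1,1,1,1)
  P={5,6}:  v_{5} + v_{6} = v_{1} + v_{2} + v_{7} + v_{8}  →  sig = (2; 1,1,1,1)
  P={4,6}:  v_{4} + v_{6} = 2·v_{2} + v_{7} + v_{8} + v_{10}  →  sig = (2; 1,1,1,2)
  P={6,9}:  v_{6} + v_{9} = 2·v_{1} + v_{2} + 2·v_{7} + v_{8}  →  sig = (2; 1,1,2,2)
  P={1,5,7}:  v_{1} + v_{5} + v_{7} = v_{9}  →  sig = (3; 1)
  P={2,7,8,11}:  v_{2} + v_{7} + v_{8} + v_{11} = 0  →  sig = (4; —)
  P={4,7,8,11}:  v_{4} + v_{7} + v_{8} + v_{11} = v_{3}  →  sig = (4; 1)
  P={2,8,9,11}:  v_{2} + v_{8} + v_{9} + v_{11} = v_{1} + v_{5}  →  sig = (4; 1,1)
  P={1,2,7,8,10}:  v_{1} + v_{2} + v_{7} + v_{8} + v_{10} = v_{6}  →  sig = (5; 1)

Signatures (|P|; sorted positive RHS coefficients), sorted:
{ (2; —) ×2,  (2; 1) ×2,  (2; 1,1) ×3,  (2; 1,1,1),  (2; 1,1,1,1) ×2,  (2; 1,1,1,2),  (2; 1,1,2,2),  (3; 1),  (4; —),  (4; 1),  (4; 1,1),  (5; 1) }


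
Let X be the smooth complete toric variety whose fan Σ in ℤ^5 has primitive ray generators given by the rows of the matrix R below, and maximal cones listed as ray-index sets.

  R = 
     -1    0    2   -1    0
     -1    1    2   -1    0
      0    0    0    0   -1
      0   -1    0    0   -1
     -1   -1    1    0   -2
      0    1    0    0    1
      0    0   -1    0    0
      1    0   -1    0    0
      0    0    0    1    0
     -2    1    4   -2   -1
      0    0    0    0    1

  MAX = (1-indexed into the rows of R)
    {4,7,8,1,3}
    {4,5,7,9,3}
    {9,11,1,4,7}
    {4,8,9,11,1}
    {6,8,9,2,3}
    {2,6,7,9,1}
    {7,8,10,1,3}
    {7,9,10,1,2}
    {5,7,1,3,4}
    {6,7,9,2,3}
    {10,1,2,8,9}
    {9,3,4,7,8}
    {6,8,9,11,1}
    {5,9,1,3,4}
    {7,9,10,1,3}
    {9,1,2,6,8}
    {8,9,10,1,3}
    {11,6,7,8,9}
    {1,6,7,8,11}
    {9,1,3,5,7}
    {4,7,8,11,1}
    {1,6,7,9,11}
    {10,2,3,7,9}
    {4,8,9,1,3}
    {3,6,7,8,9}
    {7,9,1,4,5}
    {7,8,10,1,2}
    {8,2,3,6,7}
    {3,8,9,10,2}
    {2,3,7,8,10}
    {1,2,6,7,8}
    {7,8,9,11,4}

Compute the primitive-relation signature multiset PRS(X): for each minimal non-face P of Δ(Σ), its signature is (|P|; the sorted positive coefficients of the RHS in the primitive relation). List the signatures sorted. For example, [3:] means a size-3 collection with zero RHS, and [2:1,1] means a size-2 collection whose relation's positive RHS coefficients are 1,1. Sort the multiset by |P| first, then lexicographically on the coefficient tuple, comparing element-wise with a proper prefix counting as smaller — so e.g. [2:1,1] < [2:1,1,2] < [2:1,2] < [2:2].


The 18 primitive collections of Σ (r=11, n=5):

  P={3,11}:  v_{3} + v_{11} = 0  ⇒ sig = [2:]
  P={4,6}:  v_{4} + v_{6} = 0  ⇒ sig = [2:]
  P={2,4}:  v_{2} + v_{4} = v_{1} + v_{3}  ⇒ sig = [2:1,1]
  P={2,11}:  v_{2} + v_{11} = v_{1} + v_{6}  ⇒ sig = [2:1,1]
  P={5,8}:  v_{5} + v_{8} = v_{3} + v_{4}  ⇒ sig = [2:1,1]
  P={10,11}:  v_{10} + v_{11} = v_{1} + v_{2}  ⇒ sig = [2:1,1]
  P={5,6}:  v_{5} + v_{6} = v_{1} + v_{3} + v_{7} + v_{9}  ⇒ sig = [2:1,1,1,1]
  P={5,11}:  v_{5} + v_{11} = v_{1} + v_{4} + v_{7} + v_{9}  ⇒ sig = [2:1,1,1,1]
  P={2,5}:  v_{2} + v_{5} = 2·v_{1} + 2·v_{3} + v_{7} + v_{9}  ⇒ sig = [2:1,1,2,2]
  P={5,10}:  v_{5} + v_{10} = 3·v_{1} + 3·v_{3} + v_{7} + v_{9}  ⇒ sig = [2:1,1,3,3]
  P={6,10}:  v_{6} + v_{10} = 2·v_{2}  ⇒ sig = [2:2]
  P={4,10}:  v_{4} + v_{10} = 2·v_{1} + 2·v_{3}  ⇒ sig = [2:2,2]
  P={1,2,3}:  v_{1} + v_{2} + v_{3} = v_{10}  ⇒ sig = [3:1]
  P={1,3,6}:  v_{1} + v_{3} + v_{6} = v_{2}  ⇒ sig = [3:1]
  P={1,7,8,9}:  v_{1} + v_{7} + v_{8} + v_{9} = 0  ⇒ sig = [4:]
  P={2,7,8,9}:  v_{2} + v_{7} + v_{8} + v_{9} = v_{3} + v_{6}  ⇒ sig = [4:1,1]
  P={7,8,9,10}:  v_{7} + v_{8} + v_{9} + v_{10} = v_{2} + v_{3}  ⇒ sig = [4:1,1]
  P={1,3,4,7,9}:  v_{1} + v_{3} + v_{4} + v_{7} + v_{9} = v_{5}  ⇒ sig = [5:1]

Hence PRS(X_Σ) =
[[2:], [2:], [2:1,1], [2:1,1], [2:1,1], [2:1,1], [2:1,1,1,1], [2:1,1,1,1], [2:1,1,2,2], [2:1,1,3,3], [2:2], [2:2,2], [3:1], [3:1], [4:], [4:1,1], [4:1,1], [5:1]]


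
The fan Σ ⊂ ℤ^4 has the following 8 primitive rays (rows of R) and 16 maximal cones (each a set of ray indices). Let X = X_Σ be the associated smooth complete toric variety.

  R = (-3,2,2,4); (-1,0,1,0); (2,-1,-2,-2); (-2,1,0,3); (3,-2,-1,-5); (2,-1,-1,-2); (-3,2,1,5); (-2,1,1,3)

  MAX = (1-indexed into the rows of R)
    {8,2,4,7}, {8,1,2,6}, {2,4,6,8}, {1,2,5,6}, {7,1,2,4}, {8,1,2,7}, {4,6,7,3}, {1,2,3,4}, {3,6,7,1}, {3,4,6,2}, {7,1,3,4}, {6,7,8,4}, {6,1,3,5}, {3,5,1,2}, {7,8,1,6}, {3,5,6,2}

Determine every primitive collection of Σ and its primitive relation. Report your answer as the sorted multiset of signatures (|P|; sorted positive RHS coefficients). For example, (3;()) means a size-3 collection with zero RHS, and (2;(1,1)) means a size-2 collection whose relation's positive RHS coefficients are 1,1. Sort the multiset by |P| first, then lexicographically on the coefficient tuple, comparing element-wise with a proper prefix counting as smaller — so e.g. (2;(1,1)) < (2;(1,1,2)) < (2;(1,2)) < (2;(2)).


The 9 primitive collections of Σ (r=8, n=4):

  P={5,7}:  v_{5} + v_{7} = 0  so sig = (2;())
  P={3,8}:  v_{3} + v_{8} = v_{4} + v_{6}  so sig = (2;(1,1))
  P={4,5}:  v_{4} + v_{5} = v_{2} + v_{3}  so sig = (2;(1,1))
  P={5,8}:  v_{5} + v_{8} = v_{2} + v_{6}  so sig = (2;(1,1))
  P={1,4,6}:  v_{1} + v_{4} + v_{6} = v_{7}  so sig = (3;(1))
  P={2,3,7}:  v_{2} + v_{3} + v_{7} = v_{4}  so sig = (3;(1))
  P={2,6,7}:  v_{2} + v_{6} + v_{7} = v_{8}  so sig = (3;(1))
  P={1,4,8}:  v_{1} + v_{4} + v_{8} = v_{2} + 2·v_{7}  so sig = (3;(1,2))
  P={1,2,3,6}:  v_{1} + v_{2} + v_{3} + v_{6} = 0  so sig = (4;())

Hence PRS(X_Σ) =
    |P|=2: 4 collections, coeffs (), (1,1), (1,1), (1,1)
    |P|=3: 4 collections, coeffs (1), (1), (1), (1,2)
    |P|=4: 1 collection, coeffs ()


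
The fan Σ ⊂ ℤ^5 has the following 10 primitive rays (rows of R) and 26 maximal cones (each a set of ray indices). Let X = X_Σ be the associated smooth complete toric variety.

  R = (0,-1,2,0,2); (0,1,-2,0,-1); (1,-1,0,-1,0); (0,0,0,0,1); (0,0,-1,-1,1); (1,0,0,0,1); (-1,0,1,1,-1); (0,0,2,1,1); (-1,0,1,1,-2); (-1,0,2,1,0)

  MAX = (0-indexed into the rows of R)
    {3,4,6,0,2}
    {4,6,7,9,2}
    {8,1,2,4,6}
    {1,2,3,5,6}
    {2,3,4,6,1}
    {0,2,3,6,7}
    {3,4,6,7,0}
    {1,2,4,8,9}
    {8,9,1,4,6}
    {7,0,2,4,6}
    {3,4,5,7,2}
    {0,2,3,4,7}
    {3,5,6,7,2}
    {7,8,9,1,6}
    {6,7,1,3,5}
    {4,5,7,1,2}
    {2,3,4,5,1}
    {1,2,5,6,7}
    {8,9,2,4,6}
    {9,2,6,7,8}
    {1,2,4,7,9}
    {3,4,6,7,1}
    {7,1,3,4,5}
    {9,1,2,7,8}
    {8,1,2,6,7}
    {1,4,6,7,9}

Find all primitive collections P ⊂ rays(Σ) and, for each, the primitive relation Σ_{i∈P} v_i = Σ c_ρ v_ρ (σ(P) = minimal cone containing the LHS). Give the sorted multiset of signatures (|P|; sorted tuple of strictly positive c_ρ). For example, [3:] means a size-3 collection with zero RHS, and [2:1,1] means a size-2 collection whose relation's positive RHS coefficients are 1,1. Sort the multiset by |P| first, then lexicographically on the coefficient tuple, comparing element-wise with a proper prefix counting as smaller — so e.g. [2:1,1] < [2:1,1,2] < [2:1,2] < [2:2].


Σ has 14 primitive collections:

  {0,1}:  v_{0} + v_{1} = v_{3}  ⇒ sig = [2:1]
  {3,8}:  v_{3} + v_{8} = v_{6}  ⇒ sig = [2:1]
  {5,9}:  v_{5} + v_{9} = v_{7}  ⇒ sig = [2:1]
  {3,9}:  v_{3} + v_{9} = v_{4} + v_{6} + v_{7}  ⇒ sig = [2:1,1,1]
  {5,8}:  v_{5} + v_{8} = v_{1} + v_{2} + v_{6} + v_{7}  ⇒ sig = [2:1,1,1,1]
  {0,8}:  v_{0} + v_{8} = v_{2} + v_{4} + 2·v_{6} + v_{7}  ⇒ sig = [2:1,1,1,2]
  {0,5}:  v_{0} + v_{5} = v_{2} + 2·v_{3} + v_{7}  ⇒ sig = [2:1,1,2]
  {0,9}:  v_{0} + v_{9} = v_{2} + 2·v_{4} + 2·v_{6} + 2·v_{7}  ⇒ sig = [2:1,2,2,2]
  {4,5,6}:  v_{4} + v_{5} + v_{6} = v_{3}  ⇒ sig = [3:1]
  {4,7,8}:  v_{4} + v_{7} + v_{8} = v_{9}  ⇒ sig = [3:1]
  {1,2,3,7}:  v_{1} + v_{2} + v_{3} + v_{7} = v_{5}  ⇒ sig = [4:1]
  {1,2,6,9}:  v_{1} + v_{2} + v_{6} + v_{9} = v_{8}  ⇒ sig = [4:1]
  {1,2,4,6,7}:  v_{1} + v_{2} + v_{4} + v_{6} + v_{7} = 0  ⇒ sig = [5:]
  {2,3,4,6,7}:  v_{2} + v_{3} + v_{4} + v_{6} + v_{7} = v_{0}  ⇒ sig = [5:1]

Sorted signature multiset PRS(X):
    |P|=2: 8 collections, coeffs (1), (1), (1), (1,1,1), (1,1,1,1), (1,1,1,2), (1,1,2), (1,2,2,2)
    |P|=3: 2 collections, coeffs (1), (1)
    |P|=4: 2 collections, coeffs (1), (1)
    |P|=5: 2 collections, coeffs (), (1)


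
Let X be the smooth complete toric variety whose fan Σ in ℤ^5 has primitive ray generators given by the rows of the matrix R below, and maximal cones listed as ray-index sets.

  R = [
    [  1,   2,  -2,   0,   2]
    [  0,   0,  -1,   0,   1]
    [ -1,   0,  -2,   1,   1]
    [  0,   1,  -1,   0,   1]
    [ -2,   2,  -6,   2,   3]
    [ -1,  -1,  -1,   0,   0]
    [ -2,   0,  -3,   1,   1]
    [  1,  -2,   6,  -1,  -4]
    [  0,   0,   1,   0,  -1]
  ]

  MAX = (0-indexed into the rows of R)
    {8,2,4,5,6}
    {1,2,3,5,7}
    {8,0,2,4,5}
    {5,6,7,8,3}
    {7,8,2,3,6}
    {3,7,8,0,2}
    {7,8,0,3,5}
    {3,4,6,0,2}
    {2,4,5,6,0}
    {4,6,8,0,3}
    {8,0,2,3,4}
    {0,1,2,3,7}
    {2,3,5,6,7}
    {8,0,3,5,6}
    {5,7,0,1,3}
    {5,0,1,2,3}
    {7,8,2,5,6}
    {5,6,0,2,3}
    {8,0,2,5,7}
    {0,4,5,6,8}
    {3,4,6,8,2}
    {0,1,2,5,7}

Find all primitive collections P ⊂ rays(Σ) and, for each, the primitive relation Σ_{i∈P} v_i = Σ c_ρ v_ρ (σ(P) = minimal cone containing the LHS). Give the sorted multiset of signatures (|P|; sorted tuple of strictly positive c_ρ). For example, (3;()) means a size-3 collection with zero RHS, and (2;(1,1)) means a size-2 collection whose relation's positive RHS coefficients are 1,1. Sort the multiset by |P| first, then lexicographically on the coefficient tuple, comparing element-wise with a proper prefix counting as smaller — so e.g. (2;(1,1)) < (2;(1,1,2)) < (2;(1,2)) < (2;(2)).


Σ has 9 primitive collections:

  P={1,8}:  v_{1} + v_{8} = 0  ⟹  sig = (2;())
  P={1,4}:  v_{1} + v_{4} = v_{0} + v_{2} + v_{6}  ⟹  sig = (2;(1,1,1))
  P={1,6}:  v_{1} + v_{6} = v_{2} + v_{3} + v_{5}  ⟹  sig = (2;(1,1,1))
  P={4,7}:  v_{4} + v_{7} = v_{2} + 2·v_{8}  ⟹  sig = (2;(1,2))
  P={0,6,7}:  v_{0} + v_{6} + v_{7} = v_{8}  ⟹  sig = (3;(1))
  P={3,4,5}:  v_{3} + v_{4} + v_{5} = v_{0} + 2·v_{6}  ⟹  sig = (3;(1,2))
  P={0,2,6,8}:  v_{0} + v_{2} + v_{6} + v_{8} = v_{4}  ⟹  sig = (4;(1))
  P={2,3,5,8}:  v_{2} + v_{3} + v_{5} + v_{8} = v_{6}  ⟹  sig = (4;(1))
  P={0,2,3,5,7}:  v_{0} + v_{2} + v_{3} + v_{5} + v_{7} = 0  ⟹  sig = (5;())

Signatures (|P|; sorted positive RHS coefficients), sorted:
    (2;())
    (2;(1,1,1))
    (2;(1,1,1))
    (2;(1,2))
    (3;(1))
    (3;(1,2))
    (4;(1))
    (4;(1))
    (5;())


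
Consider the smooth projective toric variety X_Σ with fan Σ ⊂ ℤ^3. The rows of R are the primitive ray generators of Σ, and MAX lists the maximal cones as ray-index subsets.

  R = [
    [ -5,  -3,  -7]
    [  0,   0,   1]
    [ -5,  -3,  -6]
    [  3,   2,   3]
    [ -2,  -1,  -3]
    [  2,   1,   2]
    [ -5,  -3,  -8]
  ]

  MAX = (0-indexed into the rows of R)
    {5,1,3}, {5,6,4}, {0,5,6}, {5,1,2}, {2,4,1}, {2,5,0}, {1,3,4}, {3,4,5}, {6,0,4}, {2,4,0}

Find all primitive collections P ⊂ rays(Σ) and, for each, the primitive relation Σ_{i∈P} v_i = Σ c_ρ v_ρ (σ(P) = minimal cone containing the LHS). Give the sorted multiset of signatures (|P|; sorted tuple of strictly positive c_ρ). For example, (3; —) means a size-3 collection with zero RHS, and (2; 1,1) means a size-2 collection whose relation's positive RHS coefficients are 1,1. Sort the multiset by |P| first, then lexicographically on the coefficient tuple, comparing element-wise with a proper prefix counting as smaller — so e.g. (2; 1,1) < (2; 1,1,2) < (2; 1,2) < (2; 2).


9 minimal non-faces of Δ(Σ) (on 7 rays):

  • {0,1}:  v_{0} + v_{1} = v_{2}  so sig = (2; 1)
  • {1,6}:  v_{1} + v_{6} = v_{0}  so sig = (2; 1)
  • {2,3}:  v_{2} + v_{3} = v_{4}  so sig = (2; 1)
  • {0,3}:  v_{0} + v_{3} = 2·v_{4} + v_{5}  so sig = (2; 1,2)
  • {2,6}:  v_{2} + v_{6} = 2·v_{0}  so sig = (2; 2)
  • {3,6}:  v_{3} + v_{6} = 3·v_{4} + 2·v_{5}  so sig = (2; 2,3)
  • {1,4,5}:  v_{1} + v_{4} + v_{5} = 0  so sig = (3; —)
  • {0,4,5}:  v_{0} + v_{4} + v_{5} = v_{6}  so sig = (3; 1)
  • {2,4,5}:  v_{2} + v_{4} + v_{5} = v_{0}  so sig = (3; 1)

Hence PRS(X_Σ) =
[(2; 1), (2; 1), (2; 1), (2; 1,2), (2; 2), (2; 2,3), (3; —), (3; 1), (3; 1)]


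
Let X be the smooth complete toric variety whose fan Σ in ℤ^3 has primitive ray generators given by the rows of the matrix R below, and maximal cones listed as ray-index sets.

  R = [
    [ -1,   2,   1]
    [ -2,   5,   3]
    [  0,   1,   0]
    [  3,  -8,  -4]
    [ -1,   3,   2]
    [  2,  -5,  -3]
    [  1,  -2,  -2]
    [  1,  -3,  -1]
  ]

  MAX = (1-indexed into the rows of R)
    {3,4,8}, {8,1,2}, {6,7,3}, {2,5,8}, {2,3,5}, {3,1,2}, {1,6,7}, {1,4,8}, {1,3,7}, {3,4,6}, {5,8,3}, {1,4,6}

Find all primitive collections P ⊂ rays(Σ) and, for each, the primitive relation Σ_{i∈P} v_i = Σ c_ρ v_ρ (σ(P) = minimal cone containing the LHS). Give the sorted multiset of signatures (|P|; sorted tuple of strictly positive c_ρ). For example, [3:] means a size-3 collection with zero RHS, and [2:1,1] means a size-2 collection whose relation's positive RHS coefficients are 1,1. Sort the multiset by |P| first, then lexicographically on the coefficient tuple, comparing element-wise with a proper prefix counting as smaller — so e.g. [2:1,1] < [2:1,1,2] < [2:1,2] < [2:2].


Σ has 14 primitive collections:

  • {2,6}:  v_{2} + v_{6} = 0  so sig = [2:]
  • {1,5}:  v_{1} + v_{5} = v_{2}  so sig = [2:1]
  • {2,4}:  v_{2} + v_{4} = v_{8}  so sig = [2:1]
  • {5,7}:  v_{5} + v_{7} = v_{3}  so sig = [2:1]
  • {6,8}:  v_{6} + v_{8} = v_{4}  so sig = [2:1]
  • {7,8}:  v_{7} + v_{8} = v_{6}  so sig = [2:1]
  • {2,7}:  v_{2} + v_{7} = v_{1} + v_{3}  so sig = [2:1,1]
  • {5,6}:  v_{5} + v_{6} = v_{3} + v_{8}  so sig = [2:1,1]
  • {4,5}:  v_{4} + v_{5} = v_{3} + 2·v_{8}  so sig = [2:1,2]
  • {4,7}:  v_{4} + v_{7} = 2·v_{6}  so sig = [2:2]
  • {1,3,8}:  v_{1} + v_{3} + v_{8} = 0  so sig = [3:]
  • {1,3,4}:  v_{1} + v_{3} + v_{4} = v_{6}  so sig = [3:1]
  • {1,3,6}:  v_{1} + v_{3} + v_{6} = v_{7}  so sig = [3:1]
  • {2,3,8}:  v_{2} + v_{3} + v_{8} = v_{5}  so sig = [3:1]

Signatures (|P|; sorted positive RHS coefficients), sorted:
{ [2:],  [2:1] ×5,  [2:1,1] ×2,  [2:1,2],  [2:2],  [3:],  [3:1] ×3 }


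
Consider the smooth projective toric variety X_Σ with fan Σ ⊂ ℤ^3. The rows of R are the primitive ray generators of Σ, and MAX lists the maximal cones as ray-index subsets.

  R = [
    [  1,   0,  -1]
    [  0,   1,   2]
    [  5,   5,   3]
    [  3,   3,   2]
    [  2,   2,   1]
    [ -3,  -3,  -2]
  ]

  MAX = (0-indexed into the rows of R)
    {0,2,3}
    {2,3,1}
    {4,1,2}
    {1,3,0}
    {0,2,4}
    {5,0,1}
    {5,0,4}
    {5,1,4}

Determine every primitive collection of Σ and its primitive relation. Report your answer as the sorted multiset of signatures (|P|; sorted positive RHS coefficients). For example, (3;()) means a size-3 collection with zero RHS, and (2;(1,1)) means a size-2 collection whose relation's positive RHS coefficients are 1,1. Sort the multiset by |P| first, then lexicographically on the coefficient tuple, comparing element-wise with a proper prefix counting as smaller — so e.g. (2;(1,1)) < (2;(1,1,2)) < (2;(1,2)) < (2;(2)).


The 5 primitive collections of Σ (r=6, n=3):

  P = {3,5}:  v_{3} + v_{5} = 0  →  sig = (2;())
  P = {2,5}:  v_{2} + v_{5} = v_{4}  →  sig = (2;(1))
  P = {3,4}:  v_{3} + v_{4} = v_{2}  →  sig = (2;(1))
  P = {0,1,4}:  v_{0} + v_{1} + v_{4} = v_{3}  →  sig = (3;(1))
  P = {0,1,2}:  v_{0} + v_{1} + v_{2} = 2·v_{3}  →  sig = (3;(2))

so the primitive-relation signature multiset is
[(2;()), (2;(1)), (2;(1)), (3;(1)), (3;(2))]


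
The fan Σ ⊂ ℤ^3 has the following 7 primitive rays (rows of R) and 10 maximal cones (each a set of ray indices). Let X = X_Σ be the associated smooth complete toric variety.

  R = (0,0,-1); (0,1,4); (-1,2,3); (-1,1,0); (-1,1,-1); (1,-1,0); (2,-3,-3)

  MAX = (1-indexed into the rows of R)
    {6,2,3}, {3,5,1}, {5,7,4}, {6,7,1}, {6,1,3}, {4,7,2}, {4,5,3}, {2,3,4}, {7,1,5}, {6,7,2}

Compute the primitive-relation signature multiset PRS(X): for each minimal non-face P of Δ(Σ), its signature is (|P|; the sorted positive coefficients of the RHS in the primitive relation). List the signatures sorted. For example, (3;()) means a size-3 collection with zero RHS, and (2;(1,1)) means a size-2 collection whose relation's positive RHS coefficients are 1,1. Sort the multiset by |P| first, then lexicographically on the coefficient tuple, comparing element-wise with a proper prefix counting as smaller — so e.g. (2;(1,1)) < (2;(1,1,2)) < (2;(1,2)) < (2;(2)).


6 minimal non-faces of Δ(Σ) (on 7 rays):

  • {4,6}:  v_{4} + v_{6} = 0  ⇒ sig = (2;())
  • {1,4}:  v_{1} + v_{4} = v_{5}  ⇒ sig = (2;(1))
  • {2,5}:  v_{2} + v_{5} = v_{3}  ⇒ sig = (2;(1))
  • {3,7}:  v_{3} + v_{7} = v_{6}  ⇒ sig = (2;(1))
  • {5,6}:  v_{5} + v_{6} = v_{1}  ⇒ sig = (2;(1))
  • {1,2}:  v_{1} + v_{2} = v_{3} + v_{6}  ⇒ sig = (2;(1,1))

so the primitive-relation signature multiset is
[(2;()), (2;(1)), (2;(1)), (2;(1)), (2;(1)), (2;(1,1))]


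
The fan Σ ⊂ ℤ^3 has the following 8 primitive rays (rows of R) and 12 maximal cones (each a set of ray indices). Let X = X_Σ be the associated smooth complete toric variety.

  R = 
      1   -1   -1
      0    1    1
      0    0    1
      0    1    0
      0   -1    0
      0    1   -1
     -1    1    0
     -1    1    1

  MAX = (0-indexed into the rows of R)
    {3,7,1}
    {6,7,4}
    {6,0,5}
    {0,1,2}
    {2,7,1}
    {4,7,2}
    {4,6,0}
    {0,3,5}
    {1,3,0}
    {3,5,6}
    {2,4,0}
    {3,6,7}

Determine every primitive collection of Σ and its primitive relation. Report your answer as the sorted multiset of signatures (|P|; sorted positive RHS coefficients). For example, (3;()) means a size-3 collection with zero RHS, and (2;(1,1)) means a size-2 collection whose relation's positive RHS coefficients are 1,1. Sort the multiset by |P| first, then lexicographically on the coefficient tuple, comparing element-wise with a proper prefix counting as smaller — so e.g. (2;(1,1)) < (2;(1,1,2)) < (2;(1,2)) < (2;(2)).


11 minimal non-faces of Δ(Σ) (on 8 rays):

  P = {0,7}:  v_{0} + v_{7} = 0  →  sig = (2;())
  P = {3,4}:  v_{3} + v_{4} = 0  →  sig = (2;())
  P = {1,4}:  v_{1} + v_{4} = v_{2}  →  sig = (2;(1))
  P = {2,3}:  v_{2} + v_{3} = v_{1}  →  sig = (2;(1))
  P = {2,5}:  v_{2} + v_{5} = v_{3}  →  sig = (2;(1))
  P = {2,6}:  v_{2} + v_{6} = v_{7}  →  sig = (2;(1))
  P = {1,6}:  v_{1} + v_{6} = v_{3} + v_{7}  →  sig = (2;(1,1))
  P = {4,5}:  v_{4} + v_{5} = v_{0} + v_{6}  →  sig = (2;(1,1))
  P = {5,7}:  v_{5} + v_{7} = v_{3} + v_{6}  →  sig = (2;(1,1))
  P = {1,5}:  v_{1} + v_{5} = 2·v_{3}  →  sig = (2;(2))
  P = {0,3,6}:  v_{0} + v_{3} + v_{6} = v_{5}  →  sig = (3;(1))

Sorted signature multiset PRS(X):
    |P|=2: 10 collections, coeffs (), (), (1), (1), (1), (1), (1,1), (1,1), (1,1), (2)
    |P|=3: 1 collection, coeffs (1)


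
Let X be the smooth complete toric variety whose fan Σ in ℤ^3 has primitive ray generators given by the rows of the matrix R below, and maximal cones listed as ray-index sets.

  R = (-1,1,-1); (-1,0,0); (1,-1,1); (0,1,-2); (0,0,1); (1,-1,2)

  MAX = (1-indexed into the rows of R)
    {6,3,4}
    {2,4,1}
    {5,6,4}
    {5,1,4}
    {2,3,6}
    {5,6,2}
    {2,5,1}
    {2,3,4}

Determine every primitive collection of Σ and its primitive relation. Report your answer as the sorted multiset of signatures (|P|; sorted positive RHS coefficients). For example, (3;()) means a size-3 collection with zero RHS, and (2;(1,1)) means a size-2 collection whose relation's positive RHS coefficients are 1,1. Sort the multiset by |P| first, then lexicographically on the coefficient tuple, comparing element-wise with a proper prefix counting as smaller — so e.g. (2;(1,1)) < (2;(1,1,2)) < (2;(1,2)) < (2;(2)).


Minimal non-faces — 5 found among 6 rays, 8 max cones:

  P={1,3}:  v_{1} + v_{3} = 0 — sig = (2;())
  P={1,6}:  v_{1} + v_{6} = v_{5} — sig = (2;(1))
  P={3,5}:  v_{3} + v_{5} = v_{6} — sig = (2;(1))
  P={2,4,6}:  v_{2} + v_{4} + v_{6} = 0 — sig = (3;())
  P={2,4,5}:  v_{2} + v_{4} + v_{5} = v_{1} — sig = (3;(1))

Signatures (|P|; sorted positive RHS coefficients), sorted:
{ (2;()),  (2;(1)) ×2,  (3;()),  (3;(1)) }


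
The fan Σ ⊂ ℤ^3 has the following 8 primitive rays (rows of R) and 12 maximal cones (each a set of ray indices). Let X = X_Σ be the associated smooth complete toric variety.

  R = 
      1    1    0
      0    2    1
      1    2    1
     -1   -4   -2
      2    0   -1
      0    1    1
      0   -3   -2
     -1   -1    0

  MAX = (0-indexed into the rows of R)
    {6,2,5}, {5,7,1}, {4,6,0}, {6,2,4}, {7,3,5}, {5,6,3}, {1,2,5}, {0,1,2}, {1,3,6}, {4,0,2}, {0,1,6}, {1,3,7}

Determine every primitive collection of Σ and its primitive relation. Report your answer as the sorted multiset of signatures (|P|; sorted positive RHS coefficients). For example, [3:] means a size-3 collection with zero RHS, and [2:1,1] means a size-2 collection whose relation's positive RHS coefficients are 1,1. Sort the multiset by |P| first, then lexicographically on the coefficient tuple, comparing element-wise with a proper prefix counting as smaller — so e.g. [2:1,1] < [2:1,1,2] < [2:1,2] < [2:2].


Primitive collections (14):

  P={0,7}:  v_{0} + v_{7} = 0  ⟹  sig = [2:]
  P={0,3}:  v_{0} + v_{3} = v_{6}  ⟹  sig = [2:1]
  P={0,5}:  v_{0} + v_{5} = v_{2}  ⟹  sig = [2:1]
  P={2,7}:  v_{2} + v_{7} = v_{5}  ⟹  sig = [2:1]
  P={6,7}:  v_{6} + v_{7} = v_{3}  ⟹  sig = [2:1]
  P={2,3}:  v_{2} + v_{3} = v_{5} + v_{6}  ⟹  sig = [2:1,1]
  P={4,7}:  v_{4} + v_{7} = v_{2} + v_{6}  ⟹  sig = [2:1,1]
  P={3,4}:  v_{3} + v_{4} = v_{2} + 2·v_{6}  ⟹  sig = [2:1,2]
  P={4,5}:  v_{4} + v_{5} = 2·v_{2} + v_{6}  ⟹  sig = [2:1,2]
  P={1,4}:  v_{1} + v_{4} = 2·v_{0}  ⟹  sig = [2:2]
  P={1,5,6}:  v_{1} + v_{5} + v_{6} = 0  ⟹  sig = [3:]
  P={0,2,6}:  v_{0} + v_{2} + v_{6} = v_{4}  ⟹  sig = [3:1]
  P={1,2,6}:  v_{1} + v_{2} + v_{6} = v_{0}  ⟹  sig = [3:1]
  P={1,3,5}:  v_{1} + v_{3} + v_{5} = v_{7}  ⟹  sig = [3:1]

so the primitive-relation signature multiset is
[[2:], [2:1], [2:1], [2:1], [2:1], [2:1,1], [2:1,1], [2:1,2], [2:1,2], [2:2], [3:], [3:1], [3:1], [3:1]]


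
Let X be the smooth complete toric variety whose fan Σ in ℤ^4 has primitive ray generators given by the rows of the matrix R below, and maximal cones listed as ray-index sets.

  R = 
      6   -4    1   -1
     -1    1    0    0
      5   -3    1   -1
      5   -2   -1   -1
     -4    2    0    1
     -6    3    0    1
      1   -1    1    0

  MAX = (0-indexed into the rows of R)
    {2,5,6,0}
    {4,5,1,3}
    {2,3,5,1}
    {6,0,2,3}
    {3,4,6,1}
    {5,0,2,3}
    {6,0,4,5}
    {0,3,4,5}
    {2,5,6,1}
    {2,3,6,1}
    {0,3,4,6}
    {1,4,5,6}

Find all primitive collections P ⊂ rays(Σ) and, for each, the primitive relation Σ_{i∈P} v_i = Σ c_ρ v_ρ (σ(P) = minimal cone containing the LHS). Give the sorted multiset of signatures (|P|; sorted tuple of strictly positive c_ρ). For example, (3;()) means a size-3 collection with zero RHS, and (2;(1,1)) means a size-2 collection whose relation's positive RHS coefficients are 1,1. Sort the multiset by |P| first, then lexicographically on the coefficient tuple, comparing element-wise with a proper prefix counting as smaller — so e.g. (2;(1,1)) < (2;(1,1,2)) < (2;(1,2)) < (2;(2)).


|primitive collections| = 3. Relations:

  P = {0,1}:  v_{0} + v_{1} = v_{2} ; sig = (2;(1))
  P = {2,4}:  v_{2} + v_{4} = v_{6} ; sig = (2;(1))
  P = {3,5,6}:  v_{3} + v_{5} + v_{6} = 0 ; sig = (3;())

Hence PRS(X_Σ) =
{ (2;(1)) ×2,  (3;()) }


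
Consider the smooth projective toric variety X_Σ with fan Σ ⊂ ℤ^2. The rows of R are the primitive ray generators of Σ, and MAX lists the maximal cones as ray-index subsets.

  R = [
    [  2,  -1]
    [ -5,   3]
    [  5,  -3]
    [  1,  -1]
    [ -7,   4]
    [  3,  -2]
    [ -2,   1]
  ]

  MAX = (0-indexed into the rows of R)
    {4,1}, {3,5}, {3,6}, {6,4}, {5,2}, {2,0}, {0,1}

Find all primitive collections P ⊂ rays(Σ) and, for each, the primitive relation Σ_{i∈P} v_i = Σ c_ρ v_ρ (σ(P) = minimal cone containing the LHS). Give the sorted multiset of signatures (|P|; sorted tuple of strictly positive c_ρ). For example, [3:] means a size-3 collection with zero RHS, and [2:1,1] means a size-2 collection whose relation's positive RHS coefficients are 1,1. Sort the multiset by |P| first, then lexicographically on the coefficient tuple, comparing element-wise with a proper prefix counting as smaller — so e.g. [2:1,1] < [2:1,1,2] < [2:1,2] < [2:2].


14 collections generate NE(X_Σ); each relation:

  {0,6}:  v_{0} + v_{6} = 0  ⟹  sig = [2:]
  {1,2}:  v_{1} + v_{2} = 0  ⟹  sig = [2:]
  {0,3}:  v_{0} + v_{3} = v_{5}  ⟹  sig = [2:1]
  {0,4}:  v_{0} + v_{4} = v_{1}  ⟹  sig = [2:1]
  {0,5}:  v_{0} + v_{5} = v_{2}  ⟹  sig = [2:1]
  {1,5}:  v_{1} + v_{5} = v_{6}  ⟹  sig = [2:1]
  {1,6}:  v_{1} + v_{6} = v_{4}  ⟹  sig = [2:1]
  {2,4}:  v_{2} + v_{4} = v_{6}  ⟹  sig = [2:1]
  {2,6}:  v_{2} + v_{6} = v_{5}  ⟹  sig = [2:1]
  {5,6}:  v_{5} + v_{6} = v_{3}  ⟹  sig = [2:1]
  {1,3}:  v_{1} + v_{3} = 2·v_{6}  ⟹  sig = [2:2]
  {2,3}:  v_{2} + v_{3} = 2·v_{5}  ⟹  sig = [2:2]
  {4,5}:  v_{4} + v_{5} = 2·v_{6}  ⟹  sig = [2:2]
  {3,4}:  v_{3} + v_{4} = 3·v_{6}  ⟹  sig = [2:3]

Sorted signature multiset PRS(X):
    [2:]
    [2:]
    [2:1]
    [2:1]
    [2:1]
    [2:1]
    [2:1]
    [2:1]
    [2:1]
    [2:1]
    [2:2]
    [2:2]
    [2:2]
    [2:3]


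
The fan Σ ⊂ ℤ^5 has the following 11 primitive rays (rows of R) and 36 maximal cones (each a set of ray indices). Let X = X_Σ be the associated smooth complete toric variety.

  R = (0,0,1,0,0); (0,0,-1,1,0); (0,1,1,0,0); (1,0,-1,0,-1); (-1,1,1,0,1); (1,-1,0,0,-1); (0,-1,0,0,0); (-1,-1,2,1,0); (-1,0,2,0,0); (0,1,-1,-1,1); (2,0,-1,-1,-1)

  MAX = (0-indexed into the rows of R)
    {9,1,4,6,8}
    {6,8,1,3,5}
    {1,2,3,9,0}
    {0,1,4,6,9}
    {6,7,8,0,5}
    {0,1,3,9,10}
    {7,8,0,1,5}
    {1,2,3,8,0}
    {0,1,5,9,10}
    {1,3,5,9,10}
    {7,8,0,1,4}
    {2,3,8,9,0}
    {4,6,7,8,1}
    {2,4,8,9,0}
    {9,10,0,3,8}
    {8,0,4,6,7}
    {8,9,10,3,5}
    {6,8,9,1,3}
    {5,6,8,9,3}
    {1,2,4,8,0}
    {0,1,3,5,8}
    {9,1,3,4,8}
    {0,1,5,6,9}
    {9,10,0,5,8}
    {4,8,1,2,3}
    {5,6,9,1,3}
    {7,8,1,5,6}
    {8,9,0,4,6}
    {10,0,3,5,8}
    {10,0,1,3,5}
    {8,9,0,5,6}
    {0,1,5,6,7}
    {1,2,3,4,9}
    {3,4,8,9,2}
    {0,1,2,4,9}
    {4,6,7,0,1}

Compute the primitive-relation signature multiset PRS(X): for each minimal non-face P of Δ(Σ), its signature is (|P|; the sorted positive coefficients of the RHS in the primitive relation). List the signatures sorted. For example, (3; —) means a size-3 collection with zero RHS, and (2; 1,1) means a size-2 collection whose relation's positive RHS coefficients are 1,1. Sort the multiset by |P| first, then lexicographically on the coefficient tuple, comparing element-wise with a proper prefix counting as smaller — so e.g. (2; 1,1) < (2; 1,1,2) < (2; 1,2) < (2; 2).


19 collections generate NE(X_Σ); each relation:

  • {2,6}:  v_{2} + v_{6} = v_{0}  ⇒ sig = (2; 1)
  • {4,5}:  v_{4} + v_{5} = v_{0}  ⇒ sig = (2; 1)
  • {7,9}:  v_{7} + v_{9} = v_{4} + v_{6}  ⇒ sig = (2; 1,1)
  • {7,10}:  v_{7} + v_{10} = v_{0} + v_{5}  ⇒ sig = (2; 1,1)
  • {3,7}:  v_{3} + v_{7} = v_{1} + v_{5} + v_{8}  ⇒ sig = (2; 1,1,1)
  • {2,7}:  v_{2} + v_{7} = 2·v_{0} + v_{1} + v_{8}  ⇒ sig = (2; 1,1,2)
  • {4,10}:  v_{4} + v_{10} = 2·v_{0} + v_{3} + v_{9}  ⇒ sig = (2; 1,1,2)
  • {2,5}:  v_{2} + v_{5} = 2·v_{0} + v_{3}  ⇒ sig = (2; 1,2)
  • {6,10}:  v_{6} + v_{10} = 2·v_{5} + v_{9}  ⇒ sig = (2; 1,2)
  • {2,10}:  v_{2} + v_{10} = 3·v_{0} + 2·v_{3} + v_{9}  ⇒ sig = (2; 1,2,3)
  • {3,4,6}:  v_{3} + v_{4} + v_{6} = 0  ⇒ sig = (3; —)
  • {0,3,4}:  v_{0} + v_{3} + v_{4} = v_{2}  ⇒ sig = (3; 1)
  • {0,3,6}:  v_{0} + v_{3} + v_{6} = v_{5}  ⇒ sig = (3; 1)
  • {1,8,10}:  v_{1} + v_{8} + v_{10} = v_{0} + v_{3}  ⇒ sig = (3; 1,1)
  • {1,5,8,9}:  v_{1} + v_{5} + v_{8} + v_{9} = 0  ⇒ sig = (4; —)
  • {0,1,6,8}:  v_{0} + v_{1} + v_{6} + v_{8} = v_{7}  ⇒ sig = (4; 1)
  • {0,1,8,9}:  v_{0} + v_{1} + v_{8} + v_{9} = v_{4}  ⇒ sig = (4; 1)
  • {0,3,5,9}:  v_{0} + v_{3} + v_{5} + v_{9} = v_{10}  ⇒ sig = (4; 1)
  • {1,2,8,9}:  v_{1} + v_{2} + v_{8} + v_{9} = v_{3} + 2·v_{4}  ⇒ sig = (4; 1,2)

Hence PRS(X_Σ) =
[(2; 1), (2; 1), (2; 1,1), (2; 1,1), (2; 1,1,1), (2; 1,1,2), (2; 1,1,2), (2; 1,2), (2; 1,2), (2; 1,2,3), (3; —), (3; 1), (3; 1), (3; 1,1), (4; —), (4; 1), (4; 1), (4; 1), (4; 1,2)]


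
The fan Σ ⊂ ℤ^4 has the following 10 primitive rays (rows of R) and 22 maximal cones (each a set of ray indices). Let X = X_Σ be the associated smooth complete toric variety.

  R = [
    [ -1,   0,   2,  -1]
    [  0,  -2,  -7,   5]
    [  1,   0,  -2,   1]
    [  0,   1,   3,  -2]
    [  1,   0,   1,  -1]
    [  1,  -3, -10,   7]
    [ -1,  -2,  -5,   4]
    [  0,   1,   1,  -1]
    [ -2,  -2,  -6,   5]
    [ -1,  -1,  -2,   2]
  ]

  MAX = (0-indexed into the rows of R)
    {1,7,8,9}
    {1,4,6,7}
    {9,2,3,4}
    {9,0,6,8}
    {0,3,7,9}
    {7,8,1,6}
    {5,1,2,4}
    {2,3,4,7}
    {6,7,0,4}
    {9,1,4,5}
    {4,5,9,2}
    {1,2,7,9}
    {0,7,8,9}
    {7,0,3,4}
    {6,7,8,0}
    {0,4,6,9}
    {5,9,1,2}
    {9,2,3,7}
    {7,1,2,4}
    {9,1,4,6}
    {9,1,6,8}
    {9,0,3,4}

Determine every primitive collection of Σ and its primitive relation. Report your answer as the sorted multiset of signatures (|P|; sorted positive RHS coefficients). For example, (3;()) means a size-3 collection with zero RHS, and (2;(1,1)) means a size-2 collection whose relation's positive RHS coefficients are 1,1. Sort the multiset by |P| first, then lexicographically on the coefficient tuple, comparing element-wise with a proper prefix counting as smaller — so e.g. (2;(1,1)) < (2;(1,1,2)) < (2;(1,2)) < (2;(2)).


|primitive collections| = 16. Relations:

  • {0,2}:  v_{0} + v_{2} = 0  →  sig = (2;())
  • {0,1}:  v_{0} + v_{1} = v_{6}  →  sig = (2;(1))
  • {2,6}:  v_{2} + v_{6} = v_{1}  →  sig = (2;(1))
  • {3,6}:  v_{3} + v_{6} = v_{9}  →  sig = (2;(1))
  • {4,8}:  v_{4} + v_{8} = v_{6}  →  sig = (2;(1))
  • {1,3}:  v_{1} + v_{3} = v_{2} + v_{9}  →  sig = (2;(1,1))
  • {5,7}:  v_{5} + v_{7} = v_{1} + v_{2}  →  sig = (2;(1,1))
  • {0,5}:  v_{0} + v_{5} = v_{1} + v_{4} + v_{9}  →  sig = (2;(1,1,1))
  • {2,8}:  v_{2} + v_{8} = v_{1} + v_{7} + v_{9}  →  sig = (2;(1,1,1))
  • {5,6}:  v_{5} + v_{6} = 2·v_{1} + v_{4} + v_{9}  →  sig = (2;(1,1,2))
  • {3,8}:  v_{3} + v_{8} = v_{7} + 2·v_{9}  →  sig = (2;(1,2))
  • {5,8}:  v_{5} + v_{8} = 2·v_{1} + v_{9}  →  sig = (2;(1,2))
  • {3,5}:  v_{3} + v_{5} = 2·v_{2} + v_{4} + 2·v_{9}  →  sig = (2;(1,2,2))
  • {4,7,9}:  v_{4} + v_{7} + v_{9} = 0  →  sig = (3;())
  • {6,7,9}:  v_{6} + v_{7} + v_{9} = v_{8}  →  sig = (3;(1))
  • {1,2,4,9}:  v_{1} + v_{2} + v_{4} + v_{9} = v_{5}  →  sig = (4;(1))

Hence PRS(X_Σ) =
    (2;())
    (2;(1))
    (2;(1))
    (2;(1))
    (2;(1))
    (2;(1,1))
    (2;(1,1))
    (2;(1,1,1))
    (2;(1,1,1))
    (2;(1,1,2))
    (2;(1,2))
    (2;(1,2))
    (2;(1,2,2))
    (3;())
    (3;(1))
    (4;(1))


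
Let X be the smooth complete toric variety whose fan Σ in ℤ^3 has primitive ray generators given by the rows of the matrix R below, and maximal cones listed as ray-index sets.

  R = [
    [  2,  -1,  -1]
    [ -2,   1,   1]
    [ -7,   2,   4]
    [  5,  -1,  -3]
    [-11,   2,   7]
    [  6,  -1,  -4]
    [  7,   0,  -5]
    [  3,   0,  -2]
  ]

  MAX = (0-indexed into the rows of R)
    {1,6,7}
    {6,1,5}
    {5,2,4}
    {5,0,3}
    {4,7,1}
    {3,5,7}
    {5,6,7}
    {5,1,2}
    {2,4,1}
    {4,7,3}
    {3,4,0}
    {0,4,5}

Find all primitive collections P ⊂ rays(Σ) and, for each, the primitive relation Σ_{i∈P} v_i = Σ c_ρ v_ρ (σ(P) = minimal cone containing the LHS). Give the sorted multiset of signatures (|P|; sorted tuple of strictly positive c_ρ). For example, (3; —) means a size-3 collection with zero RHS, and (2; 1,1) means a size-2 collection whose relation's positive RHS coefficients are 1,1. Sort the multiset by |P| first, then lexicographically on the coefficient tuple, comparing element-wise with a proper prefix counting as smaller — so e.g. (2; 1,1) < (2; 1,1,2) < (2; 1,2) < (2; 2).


14 minimal non-faces of Δ(Σ) (on 8 rays):

  P={0,1}:  v_{0} + v_{1} = 0  ⟹  sig = (2; —)
  P={0,7}:  v_{0} + v_{7} = v_{3}  ⟹  sig = (2; 1)
  P={1,3}:  v_{1} + v_{3} = v_{7}  ⟹  sig = (2; 1)
  P={2,3}:  v_{2} + v_{3} = v_{1}  ⟹  sig = (2; 1)
  P={0,2}:  v_{0} + v_{2} = v_{4} + v_{5}  ⟹  sig = (2; 1,1)
  P={0,6}:  v_{0} + v_{6} = v_{5} + v_{7}  ⟹  sig = (2; 1,1)
  P={3,6}:  v_{3} + v_{6} = v_{5} + 2·v_{7}  ⟹  sig = (2; 1,2)
  P={2,6}:  v_{2} + v_{6} = 3·v_{1} + v_{5}  ⟹  sig = (2; 1,3)
  P={2,7}:  v_{2} + v_{7} = 2·v_{1}  ⟹  sig = (2; 2)
  P={4,6}:  v_{4} + v_{6} = 2·v_{1}  ⟹  sig = (2; 2)
  P={3,4,5}:  v_{3} + v_{4} + v_{5} = 0  ⟹  sig = (3; —)
  P={1,4,5}:  v_{1} + v_{4} + v_{5} = v_{2}  ⟹  sig = (3; 1)
  P={1,5,7}:  v_{1} + v_{5} + v_{7} = v_{6}  ⟹  sig = (3; 1)
  P={4,5,7}:  v_{4} + v_{5} + v_{7} = v_{1}  ⟹  sig = (3; 1)

Signatures (|P|; sorted positive RHS coefficients), sorted:
    |P|=2: 10 collections, coeffs (), (1), (1), (1), (1,1), (1,1), (1,2), (1,3), (2), (2)
    |P|=3: 4 collections, coeffs (), (1), (1), (1)


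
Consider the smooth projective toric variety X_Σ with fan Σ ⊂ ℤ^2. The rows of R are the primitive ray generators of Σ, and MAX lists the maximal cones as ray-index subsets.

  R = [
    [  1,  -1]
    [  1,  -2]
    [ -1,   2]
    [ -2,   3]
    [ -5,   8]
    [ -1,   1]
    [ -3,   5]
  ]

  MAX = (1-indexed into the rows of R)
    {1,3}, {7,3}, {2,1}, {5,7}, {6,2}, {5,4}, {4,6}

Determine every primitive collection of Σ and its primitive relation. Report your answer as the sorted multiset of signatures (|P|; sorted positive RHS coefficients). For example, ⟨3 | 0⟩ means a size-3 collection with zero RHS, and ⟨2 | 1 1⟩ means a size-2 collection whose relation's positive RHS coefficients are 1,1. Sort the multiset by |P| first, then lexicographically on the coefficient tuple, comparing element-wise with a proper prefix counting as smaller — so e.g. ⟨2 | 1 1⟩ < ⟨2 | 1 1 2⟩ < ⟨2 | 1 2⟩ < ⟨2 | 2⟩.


The 14 primitive collections of Σ (r=7, n=2):

  {1,6}:  v_{1} + v_{6} = 0  ⇒ sig = ⟨2 | 0⟩
  {2,3}:  v_{2} + v_{3} = 0  ⇒ sig = ⟨2 | 0⟩
  {1,4}:  v_{1} + v_{4} = v_{3}  ⇒ sig = ⟨2 | 1⟩
  {2,4}:  v_{2} + v_{4} = v_{6}  ⇒ sig = ⟨2 | 1⟩
  {2,7}:  v_{2} + v_{7} = v_{4}  ⇒ sig = ⟨2 | 1⟩
  {3,4}:  v_{3} + v_{4} = v_{7}  ⇒ sig = ⟨2 | 1⟩
  {3,6}:  v_{3} + v_{6} = v_{4}  ⇒ sig = ⟨2 | 1⟩
  {4,7}:  v_{4} + v_{7} = v_{5}  ⇒ sig = ⟨2 | 1⟩
  {1,5}:  v_{1} + v_{5} = v_{3} + v_{7}  ⇒ sig = ⟨2 | 1 1⟩
  {1,7}:  v_{1} + v_{7} = 2·v_{3}  ⇒ sig = ⟨2 | 2⟩
  {2,5}:  v_{2} + v_{5} = 2·v_{4}  ⇒ sig = ⟨2 | 2⟩
  {3,5}:  v_{3} + v_{5} = 2·v_{7}  ⇒ sig = ⟨2 | 2⟩
  {6,7}:  v_{6} + v_{7} = 2·v_{4}  ⇒ sig = ⟨2 | 2⟩
  {5,6}:  v_{5} + v_{6} = 3·v_{4}  ⇒ sig = ⟨2 | 3⟩

Signatures (|P|; sorted positive RHS coefficients), sorted:
[⟨2 | 0⟩, ⟨2 | 0⟩, ⟨2 | 1⟩, ⟨2 | 1⟩, ⟨2 | 1⟩, ⟨2 | 1⟩, ⟨2 | 1⟩, ⟨2 | 1⟩, ⟨2 | 1 1⟩, ⟨2 | 2⟩, ⟨2 | 2⟩, ⟨2 | 2⟩, ⟨2 | 2⟩, ⟨2 | 3⟩]


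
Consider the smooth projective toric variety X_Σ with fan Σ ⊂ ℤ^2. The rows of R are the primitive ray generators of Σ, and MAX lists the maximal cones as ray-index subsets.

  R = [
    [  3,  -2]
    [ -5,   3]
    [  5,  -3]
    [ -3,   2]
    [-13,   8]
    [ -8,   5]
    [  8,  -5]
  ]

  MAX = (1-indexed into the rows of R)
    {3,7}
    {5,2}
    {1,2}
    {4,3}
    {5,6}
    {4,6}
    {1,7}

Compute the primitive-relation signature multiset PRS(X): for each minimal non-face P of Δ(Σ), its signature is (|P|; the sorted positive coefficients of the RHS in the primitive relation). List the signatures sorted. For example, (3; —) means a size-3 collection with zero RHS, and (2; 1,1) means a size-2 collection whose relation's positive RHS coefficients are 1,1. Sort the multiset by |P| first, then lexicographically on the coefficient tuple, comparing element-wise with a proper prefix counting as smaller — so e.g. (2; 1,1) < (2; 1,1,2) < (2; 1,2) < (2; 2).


|primitive collections| = 14. Relations:

  P={1,4}:  v_{1} + v_{4} = 0 — sig = (2; —)
  P={2,3}:  v_{2} + v_{3} = 0 — sig = (2; —)
  P={6,7}:  v_{6} + v_{7} = 0 — sig = (2; —)
  P={1,3}:  v_{1} + v_{3} = v_{7} — sig = (2; 1)
  P={1,6}:  v_{1} + v_{6} = v_{2} — sig = (2; 1)
  P={2,4}:  v_{2} + v_{4} = v_{6} — sig = (2; 1)
  P={2,6}:  v_{2} + v_{6} = v_{5} — sig = (2; 1)
  P={2,7}:  v_{2} + v_{7} = v_{1} — sig = (2; 1)
  P={3,5}:  v_{3} + v_{5} = v_{6} — sig = (2; 1)
  P={3,6}:  v_{3} + v_{6} = v_{4} — sig = (2; 1)
  P={4,7}:  v_{4} + v_{7} = v_{3} — sig = (2; 1)
  P={5,7}:  v_{5} + v_{7} = v_{2} — sig = (2; 1)
  P={1,5}:  v_{1} + v_{5} = 2·v_{2} — sig = (2; 2)
  P={4,5}:  v_{4} + v_{5} = 2·v_{6} — sig = (2; 2)

so the primitive-relation signature multiset is
[(2; —), (2; —), (2; —), (2; 1), (2; 1), (2; 1), (2; 1), (2; 1), (2; 1), (2; 1), (2; 1), (2; 1), (2; 2), (2; 2)]
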